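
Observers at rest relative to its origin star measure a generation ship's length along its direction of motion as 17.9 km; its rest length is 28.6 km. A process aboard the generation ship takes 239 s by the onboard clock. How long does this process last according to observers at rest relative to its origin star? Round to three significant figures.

382 s

Length contraction gives γ = L₀/L = 28.6/17.9 = 1.59777.
The same γ dilates the second interval: 1.59777 × 239 s = 382 s.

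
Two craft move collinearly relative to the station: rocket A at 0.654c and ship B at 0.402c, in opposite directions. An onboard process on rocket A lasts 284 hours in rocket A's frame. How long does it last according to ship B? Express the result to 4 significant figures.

517.8 hours

Speed of rocket A in ship B's frame: u = (v_A + v_B)/(1 + v_A v_B/c²) = (0.654 + 0.402)/(1 + 0.654×0.402) = 1.056/1.262908 = 0.83617; |u| = 0.83617c.
γ for this relative speed: γ = 1/√(1 − 0.69918) = 1.8233.
Rocket A's interval is proper; time dilation gives Δt_B = γΔτ = 1.8233 × 284 hours = 517.8 hours.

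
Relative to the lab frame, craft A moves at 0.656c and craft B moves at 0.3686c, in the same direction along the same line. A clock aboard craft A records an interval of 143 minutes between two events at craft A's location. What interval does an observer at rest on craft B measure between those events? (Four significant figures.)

The velocity of craft A relative to craft B is (0.656 − 0.3686)c / (1 − 0.656×0.3686) = 0.37906c; relative speed 0.37906c.
γ for this relative speed: γ = 1/√(1 − 0.143686) = 1.0806.
The clock on craft A records proper time, so craft B measures Δt = γΔτ = 1.0806 × 143 = 154.5 minutes.

154.5 minutes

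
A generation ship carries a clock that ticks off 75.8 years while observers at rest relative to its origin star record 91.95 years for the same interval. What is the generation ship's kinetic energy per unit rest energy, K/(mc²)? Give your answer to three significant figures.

0.213

From Δt = γΔτ: γ = 91.95/75.8 = 1.21306.
K/(mc²) = γ − 1 = 1.21306 − 1 = 0.213.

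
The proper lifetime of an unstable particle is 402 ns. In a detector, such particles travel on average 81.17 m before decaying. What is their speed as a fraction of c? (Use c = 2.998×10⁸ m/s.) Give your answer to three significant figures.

d = βγcτ ⇒ βγ = d/(cτ) = 81.17 m / (120.5196 m) = 0.6735.
β = (βγ)/√(1+(βγ)²) = 0.6735/√1.453602 = 0.559.

0.559c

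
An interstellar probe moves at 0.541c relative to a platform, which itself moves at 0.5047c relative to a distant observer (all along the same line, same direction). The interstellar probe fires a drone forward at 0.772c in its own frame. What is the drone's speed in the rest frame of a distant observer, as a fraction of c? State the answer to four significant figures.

Compose velocities in two stages. Stage 1 (into S'): u₁ = (0.772+0.541)/(1+0.772×0.541) = 0.92618.
Stage 2 (into S): u = (0.92618+0.5047)/(1+0.92618×0.5047) = 0.97508, so the speed is 0.9751c.

0.9751c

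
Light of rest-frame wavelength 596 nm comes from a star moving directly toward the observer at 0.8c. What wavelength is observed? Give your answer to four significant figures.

Relativistic Doppler for wavelength: λ_obs = λ_src · √((1−β)/(1+β)).
With β = 0.8: factor = √(0.2/1.8) = 0.33333.
λ_obs = 596 × 0.33333 = 198.7 nm.

198.7 nm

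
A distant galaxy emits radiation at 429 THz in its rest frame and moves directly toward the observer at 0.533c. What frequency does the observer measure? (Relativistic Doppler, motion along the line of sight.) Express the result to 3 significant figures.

777 THz

Relativistic Doppler (source moving toward): f_obs = f_src · √((1+β)/(1−β)).
With β = 0.533: factor = √(1.533/0.467) = 1.8118.
f_obs = 429 × 1.8118 = 777 THz.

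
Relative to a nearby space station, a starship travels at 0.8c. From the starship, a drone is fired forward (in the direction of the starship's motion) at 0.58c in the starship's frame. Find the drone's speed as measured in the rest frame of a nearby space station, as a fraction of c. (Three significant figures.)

0.943c

Relativistic velocity addition: u = (u' + v)/(1 + u'v/c²), with u' = 0.58c and v = 0.8c.
Numerator: 0.58 + 0.8 = 1.38. Denominator: 1 + (0.58)(0.8) = 1.464.
u = 1.38/1.464 = 0.94262, so the speed is 0.943c.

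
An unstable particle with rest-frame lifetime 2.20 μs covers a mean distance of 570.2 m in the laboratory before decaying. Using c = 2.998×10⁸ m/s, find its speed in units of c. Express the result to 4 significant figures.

0.6540c

d = βγcτ ⇒ βγ = d/(cτ) = 570.2 m / (659.56 m) = 0.86452.
β = (βγ)/√(1+(βγ)²) = 0.86452/√1.747395 = 0.6540.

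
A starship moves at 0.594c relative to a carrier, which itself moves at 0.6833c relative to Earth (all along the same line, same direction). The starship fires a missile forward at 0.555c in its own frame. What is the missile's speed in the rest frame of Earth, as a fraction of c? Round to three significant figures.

0.973c

First combine the missile and starship (S''→S'): u₁ = (0.555 + 0.594)/(1 + 0.555×0.594) = 1.149/1.32967 = 0.86412.
Then combine with the carrier (S'→S): u = (0.86412 + 0.6833)/(1 + 0.86412×0.6833) = 1.54742/1.590453196 = 0.97294.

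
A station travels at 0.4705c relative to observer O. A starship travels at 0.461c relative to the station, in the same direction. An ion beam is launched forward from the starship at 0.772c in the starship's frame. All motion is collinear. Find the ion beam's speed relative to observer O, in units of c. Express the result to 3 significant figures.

Apply u = (u'+v)/(1+u'v) twice. Ion beam in the station frame: (0.772+0.461)/(1+0.772·0.461) = 1.233/1.355892 = 0.90936c.
That velocity, transformed to the rest frame of observer O: (0.90936+0.4705)/(1+0.90936·0.4705) = 1.37986/1.42785388 = 0.96639c.

0.966c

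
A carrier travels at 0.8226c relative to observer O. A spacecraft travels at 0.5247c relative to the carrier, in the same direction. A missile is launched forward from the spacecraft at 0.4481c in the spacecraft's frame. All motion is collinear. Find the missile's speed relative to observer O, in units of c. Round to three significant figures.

Compose velocities in two stages. Stage 1 (into S'): u₁ = (0.4481+0.5247)/(1+0.4481×0.5247) = 0.78762.
Stage 2 (into S): u = (0.78762+0.8226)/(1+0.78762×0.8226) = 0.97714, so the speed is 0.977c.

0.977c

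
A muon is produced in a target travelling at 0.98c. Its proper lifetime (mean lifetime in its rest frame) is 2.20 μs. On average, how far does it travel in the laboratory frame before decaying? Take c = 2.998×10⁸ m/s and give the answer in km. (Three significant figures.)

With β = 0.98, γ = 1/√(1 − 0.98²) = 1/√0.0396 = 5.0252.
Lab-frame lifetime: Δt = γτ = 5.0252 × 2.20 μs = 11.055 μs.
Distance: d = vΔt = 0.98 × 2.998×10⁸ m/s × 1.1055×10^-5 s = 3250 m = 3.25 km.

3.25 km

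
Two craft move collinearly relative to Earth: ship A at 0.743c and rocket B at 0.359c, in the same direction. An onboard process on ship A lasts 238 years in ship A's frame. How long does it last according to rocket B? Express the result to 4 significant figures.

279.4 years

The velocity of ship A relative to rocket B is (0.743 − 0.359)c / (1 − 0.743×0.359) = 0.52369c; relative speed 0.52369c.
At |u| = 0.52369c, γ = (1 − 0.274251)^(−1/2) = 1.1738.
The clock on ship A records proper time, so rocket B measures Δt = γΔτ = 1.1738 × 238 = 279.4 years.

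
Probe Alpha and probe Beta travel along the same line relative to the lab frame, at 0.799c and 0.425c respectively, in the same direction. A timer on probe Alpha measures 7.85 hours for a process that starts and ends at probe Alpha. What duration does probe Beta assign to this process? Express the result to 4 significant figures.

The velocity of probe Alpha relative to probe Beta is (0.799 − 0.425)c / (1 − 0.799×0.425) = 0.5663c; relative speed 0.5663c.
At |u| = 0.5663c, γ = (1 − 0.320696)^(−1/2) = 1.2133.
Probe Alpha's interval is proper; time dilation gives Δt_B = γΔτ = 1.2133 × 7.85 hours = 9.524 hours.

9.524 hours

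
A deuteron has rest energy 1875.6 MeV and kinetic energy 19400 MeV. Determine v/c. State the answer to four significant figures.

γ = 1 + K/(mc²) = 1 + 19400/1875.6 = 11.343.
β = √(1 − 1/γ²) = √(1 − 0.0077722) = √0.9922278 = 0.9961.

0.9961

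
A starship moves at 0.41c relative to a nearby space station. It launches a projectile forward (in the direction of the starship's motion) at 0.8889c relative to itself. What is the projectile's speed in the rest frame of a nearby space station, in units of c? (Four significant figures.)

0.9520c

In units of c, u = (u' + v)/(1 + u'v) with u' = 0.8889 and v = 0.41.
Numerator: 0.8889 + 0.41 = 1.2989. Denominator: 1 + (0.8889)(0.41) = 1.364449.
u = 1.2989/1.364449 = 0.95196, so the speed is 0.9520c.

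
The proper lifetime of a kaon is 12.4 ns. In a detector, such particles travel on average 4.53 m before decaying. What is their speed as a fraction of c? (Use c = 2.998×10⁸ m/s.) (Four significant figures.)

0.7730c

Let x = d/(cτ) = 4.530 m / (2.998×10⁸ m/s × 1.240×10^-8 s) = 1.2186. Since d = βγcτ, x = βγ = β/√(1−β²).
Solving: β² = x²/(1+x²) = 1.48499/2.48499 = 0.597584, so β = 0.7730.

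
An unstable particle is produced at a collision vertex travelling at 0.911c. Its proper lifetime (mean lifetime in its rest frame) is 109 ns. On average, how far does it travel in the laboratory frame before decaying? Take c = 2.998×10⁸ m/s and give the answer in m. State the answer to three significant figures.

γ = 1/√(1 − β²) = 1/√(1 − 0.829921) = 1/√0.170079 = 1/0.412406 = 2.4248.
Lab-frame lifetime: Δt = γτ = 2.4248 × 109 ns = 264.3 ns.
Distance: d = vΔt = 0.911 × 2.998×10⁸ m/s × 2.6430×10^-7 s = 72.2 m.

72.2 m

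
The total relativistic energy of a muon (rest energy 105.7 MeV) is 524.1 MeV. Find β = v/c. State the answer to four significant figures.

γ = E/(mc²) = 524.1/105.7 = 4.9584.
β = √(1 − 1/γ²) = √(1 − 0.040674) = √0.959326 = 0.9795.

0.9795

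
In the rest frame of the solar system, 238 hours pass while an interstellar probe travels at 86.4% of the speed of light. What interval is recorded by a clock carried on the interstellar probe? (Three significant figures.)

Lorentz factor: γ = (1 − 0.746496)^(−1/2) = 1.9861.
The interstellar probe's clock runs slow as seen from the solar system, so Δτ = Δt/γ = 238/1.9861 = 120 hours.

120 hours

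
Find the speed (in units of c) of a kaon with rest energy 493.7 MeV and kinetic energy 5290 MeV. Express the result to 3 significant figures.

γ = 1 + K/(mc²) = 1 + 5290/493.7 = 11.715.
β = √(1 − 1/γ²) = √(1 − 0.00728644) = √0.99271356 = 0.996.

0.996c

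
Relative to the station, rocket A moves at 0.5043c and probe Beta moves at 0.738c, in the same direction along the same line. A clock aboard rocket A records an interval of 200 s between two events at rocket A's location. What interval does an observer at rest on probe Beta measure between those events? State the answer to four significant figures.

215.5 s

Speed of rocket A in probe Beta's frame: u = (v_A − v_B)/(1 − v_A v_B/c²) = (0.5043 − 0.738)/(1 − 0.5043×0.738) = −0.2337/0.6278266 = −0.37224; |u| = 0.37224c.
At |u| = 0.37224c, γ = (1 − 0.138563)^(−1/2) = 1.0774.
Rocket A's interval is proper; time dilation gives Δt_B = γΔτ = 1.0774 × 200 s = 215.5 s.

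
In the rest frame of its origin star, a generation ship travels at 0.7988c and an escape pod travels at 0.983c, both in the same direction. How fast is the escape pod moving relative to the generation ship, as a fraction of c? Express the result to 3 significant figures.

0.858c

Transform to the generation ship's frame: u' = (u − v)/(1 − uv/c²).
u' = (0.983 − 0.7988)/(1 − 0.983×0.7988) = 0.1842/0.2147796 = 0.85762.
Speed in the generation ship's frame: 0.858c (in the same direction).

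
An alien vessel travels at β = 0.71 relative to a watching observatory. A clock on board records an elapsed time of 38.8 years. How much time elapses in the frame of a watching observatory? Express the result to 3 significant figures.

With β = 0.71, γ = 1/√(1 − 0.71²) = 1/√0.4959 = 1.42.
The onboard clock measures proper time, so the interval in the rest frame of a watching observatory is dilated: Δt = γ·Δτ = 1.42 × 38.8 years = 55.1 years.

55.1 years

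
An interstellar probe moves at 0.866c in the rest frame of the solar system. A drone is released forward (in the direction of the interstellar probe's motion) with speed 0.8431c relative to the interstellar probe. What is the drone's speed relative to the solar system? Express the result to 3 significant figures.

Relativistic velocity addition: u = (u' + v)/(1 + u'v/c²), with u' = 0.8431c and v = 0.866c.
Numerator: 0.8431 + 0.866 = 1.7091. Denominator: 1 + (0.8431)(0.866) = 1.7301246.
u = 1.7091/1.7301246 = 0.98785, so the speed is 0.988c.

0.988c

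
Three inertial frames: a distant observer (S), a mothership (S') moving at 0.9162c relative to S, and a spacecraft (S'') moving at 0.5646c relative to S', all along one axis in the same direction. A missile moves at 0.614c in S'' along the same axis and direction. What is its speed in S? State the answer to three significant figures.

0.994c

Apply u = (u'+v)/(1+u'v) twice. Missile in the mothership frame: (0.614+0.5646)/(1+0.614·0.5646) = 1.1786/1.3466644 = 0.8752c.
That velocity, transformed to the rest frame of a distant observer: (0.8752+0.9162)/(1+0.8752·0.9162) = 1.7914/1.80185824 = 0.9942c.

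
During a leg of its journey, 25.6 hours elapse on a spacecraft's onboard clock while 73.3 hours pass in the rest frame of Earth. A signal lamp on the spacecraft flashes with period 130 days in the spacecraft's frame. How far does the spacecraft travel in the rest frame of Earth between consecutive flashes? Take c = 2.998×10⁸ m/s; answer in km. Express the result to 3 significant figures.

From Δt = γΔτ: γ = 73.3/25.6 = 2.86328.
β = √(1 − 1/γ²) = 0.93703. Lab-frame period = γτ = 2.86328×130 days = 372.23 days. Distance = βc × γτ = 0.93703 × 2.998×10⁸ m/s × 32160672 s = 9.0346×10^15 m = 9.03×10^12 km.

9.03×10^12 km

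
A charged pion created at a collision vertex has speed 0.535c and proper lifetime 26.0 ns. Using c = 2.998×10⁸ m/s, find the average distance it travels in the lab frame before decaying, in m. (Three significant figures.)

γ = 1/√(1 − β²) = 1/√(1 − 0.286225) = 1/√0.713775 = 1/0.844852 = 1.1836.
Lab-frame lifetime: Δt = γτ = 1.1836 × 26.0 ns = 30.774 ns.
Distance: d = vΔt = 0.535 × 2.998×10⁸ m/s × 3.0774×10^-8 s = 4.94 m.

4.94 m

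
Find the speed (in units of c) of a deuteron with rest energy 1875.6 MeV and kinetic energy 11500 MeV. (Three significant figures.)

0.990c

γ = 1 + K/(mc²) = 1 + 11500/1875.6 = 7.1314.
β = √(1 − 1/γ²) = √(1 − 0.019663) = √0.980337 = 0.990.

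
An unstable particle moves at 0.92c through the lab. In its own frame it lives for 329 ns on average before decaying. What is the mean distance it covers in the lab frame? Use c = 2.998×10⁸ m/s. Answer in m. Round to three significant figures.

Lorentz factor: γ = (1 − 0.8464)^(−1/2) = 2.5516.
Lab-frame lifetime: Δt = γτ = 2.5516 × 329 ns = 839.48 ns.
Distance: d = vΔt = 0.92 × 2.998×10⁸ m/s × 8.3948×10^-7 s = 232 m.

232 m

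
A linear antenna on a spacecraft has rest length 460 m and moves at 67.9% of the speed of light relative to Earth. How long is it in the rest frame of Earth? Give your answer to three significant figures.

338 m

γ = 1/√(1 − β²) = 1/√(1 − 0.461041) = 1/√0.538959 = 1/0.734138 = 1.3621.
Along the direction of motion the measured length is L₀/γ = 460/1.3621 = 338 m.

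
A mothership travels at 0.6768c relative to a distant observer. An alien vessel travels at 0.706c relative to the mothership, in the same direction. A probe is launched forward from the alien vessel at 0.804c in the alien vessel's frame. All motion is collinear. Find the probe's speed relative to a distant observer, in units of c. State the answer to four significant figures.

Compose velocities in two stages. Stage 1 (into S'): u₁ = (0.804+0.706)/(1+0.804×0.706) = 0.96324.
Stage 2 (into S): u = (0.96324+0.6768)/(1+0.96324×0.6768) = 0.99281, so the speed is 0.9928c.

0.9928c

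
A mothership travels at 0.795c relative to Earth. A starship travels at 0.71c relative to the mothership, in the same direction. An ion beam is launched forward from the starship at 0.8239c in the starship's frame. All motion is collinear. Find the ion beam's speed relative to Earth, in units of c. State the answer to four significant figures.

First combine the ion beam and starship (S''→S'): u₁ = (0.8239 + 0.71)/(1 + 0.8239×0.71) = 1.5339/1.584969 = 0.96778.
Then combine with the mothership (S'→S): u = (0.96778 + 0.795)/(1 + 0.96778×0.795) = 1.76278/1.7693851 = 0.99627.

0.9963c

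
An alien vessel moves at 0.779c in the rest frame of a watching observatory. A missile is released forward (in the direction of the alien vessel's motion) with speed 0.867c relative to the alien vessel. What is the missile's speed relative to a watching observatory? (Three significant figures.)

0.982c

Relativistic velocity addition: u = (u' + v)/(1 + u'v/c²), with u' = 0.867c and v = 0.779c.
Numerator: 0.867 + 0.779 = 1.646. Denominator: 1 + (0.867)(0.779) = 1.675393.
u = 1.646/1.675393 = 0.98246, so the speed is 0.982c.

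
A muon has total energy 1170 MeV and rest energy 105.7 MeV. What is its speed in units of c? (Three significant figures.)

γ = E/(mc²) = 1170/105.7 = 11.069.
β = √(1 − 1/γ²) = √(1 − 0.00816175) = √0.99183825 = 0.996.

0.996c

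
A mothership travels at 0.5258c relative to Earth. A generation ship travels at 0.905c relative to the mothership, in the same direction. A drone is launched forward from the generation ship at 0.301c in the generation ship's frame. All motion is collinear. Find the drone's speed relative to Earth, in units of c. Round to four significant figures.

0.9835c

Compose velocities in two stages. Stage 1 (into S'): u₁ = (0.301+0.905)/(1+0.301×0.905) = 0.94781.
Stage 2 (into S): u = (0.94781+0.5258)/(1+0.94781×0.5258) = 0.98348, so the speed is 0.9835c.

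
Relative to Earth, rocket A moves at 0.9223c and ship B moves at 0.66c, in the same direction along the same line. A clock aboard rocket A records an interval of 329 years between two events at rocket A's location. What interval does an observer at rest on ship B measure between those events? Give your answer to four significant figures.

Speed of rocket A in ship B's frame: u = (v_A − v_B)/(1 − v_A v_B/c²) = (0.9223 − 0.66)/(1 − 0.9223×0.66) = 0.2623/0.391282 = 0.67036; |u| = 0.67036c.
γ for this relative speed: γ = 1/√(1 − 0.449383) = 1.3476.
Rocket A's interval is proper; time dilation gives Δt_B = γΔτ = 1.3476 × 329 years = 443.4 years.

443.4 years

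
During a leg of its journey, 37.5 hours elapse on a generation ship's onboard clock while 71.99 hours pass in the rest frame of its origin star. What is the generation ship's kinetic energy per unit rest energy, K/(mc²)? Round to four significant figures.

From Δt = γΔτ: γ = 71.99/37.5 = 1.91973.
Since K = (γ−1)mc², K/(mc²) = 1.91973 − 1 = 0.9197.

0.9197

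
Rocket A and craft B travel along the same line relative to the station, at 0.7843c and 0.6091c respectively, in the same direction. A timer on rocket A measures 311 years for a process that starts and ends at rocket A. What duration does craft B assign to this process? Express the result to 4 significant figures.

330.1 years

Speed of rocket A in craft B's frame: u = (v_A − v_B)/(1 − v_A v_B/c²) = (0.7843 − 0.6091)/(1 − 0.7843×0.6091) = 0.1752/0.52228287 = 0.33545; |u| = 0.33545c.
At |u| = 0.33545c, γ = (1 − 0.112527)^(−1/2) = 1.0615.
The clock on rocket A records proper time, so craft B measures Δt = γΔτ = 1.0615 × 311 = 330.1 years.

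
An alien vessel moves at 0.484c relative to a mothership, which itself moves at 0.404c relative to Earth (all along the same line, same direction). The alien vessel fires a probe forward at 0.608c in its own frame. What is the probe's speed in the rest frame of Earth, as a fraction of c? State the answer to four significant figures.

0.9305c

First combine the probe and alien vessel (S''→S'): u₁ = (0.608 + 0.484)/(1 + 0.608×0.484) = 1.092/1.294272 = 0.84372.
Then combine with the mothership (S'→S): u = (0.84372 + 0.404)/(1 + 0.84372×0.404) = 1.24772/1.34086288 = 0.93054.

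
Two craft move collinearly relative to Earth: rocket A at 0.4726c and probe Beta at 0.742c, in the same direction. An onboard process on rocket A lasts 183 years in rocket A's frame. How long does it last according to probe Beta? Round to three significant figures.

Speed of rocket A in probe Beta's frame: u = (v_A − v_B)/(1 − v_A v_B/c²) = (0.4726 − 0.742)/(1 − 0.4726×0.742) = −0.2694/0.6493308 = −0.41489; |u| = 0.41489c.
γ for this relative speed: γ = 1/√(1 − 0.172134) = 1.0991.
Rocket A's interval is proper; time dilation gives Δt_B = γΔτ = 1.0991 × 183 years = 201 years.

201 years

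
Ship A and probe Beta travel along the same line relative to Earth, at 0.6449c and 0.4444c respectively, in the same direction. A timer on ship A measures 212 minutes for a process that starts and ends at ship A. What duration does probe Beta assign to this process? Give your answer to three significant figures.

Speed of ship A in probe Beta's frame: u = (v_A − v_B)/(1 − v_A v_B/c²) = (0.6449 − 0.4444)/(1 − 0.6449×0.4444) = 0.2005/0.71340644 = 0.28105; |u| = 0.28105c.
At |u| = 0.28105c, γ = (1 − 0.0789891)^(−1/2) = 1.042.
Ship A's interval is proper; time dilation gives Δt_B = γΔτ = 1.042 × 212 minutes = 221 minutes.

221 minutes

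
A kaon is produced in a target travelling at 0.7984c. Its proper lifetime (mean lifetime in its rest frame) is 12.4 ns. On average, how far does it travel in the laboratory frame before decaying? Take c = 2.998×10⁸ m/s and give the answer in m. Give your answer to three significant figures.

4.93 m

γ = 1/√(1 − β²) = 1/√(1 − 0.63744256) = 1/√0.36255744 = 1/0.602127 = 1.6608.
Lab-frame lifetime: Δt = γτ = 1.6608 × 12.4 ns = 20.594 ns.
Distance: d = vΔt = 0.7984 × 2.998×10⁸ m/s × 2.0594×10^-8 s = 4.93 m.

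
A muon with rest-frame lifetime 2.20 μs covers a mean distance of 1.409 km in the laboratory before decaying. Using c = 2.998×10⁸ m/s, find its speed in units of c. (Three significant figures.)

0.906c

d = βγcτ ⇒ βγ = d/(cτ) = 1409 m / (659.56 m) = 2.1363.
β = (βγ)/√(1+(βγ)²) = 2.1363/√5.56378 = 0.906.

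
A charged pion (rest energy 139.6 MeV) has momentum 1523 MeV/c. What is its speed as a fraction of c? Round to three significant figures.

0.996c

βγ = pc/(mc²) = 1523/139.6 = 10.91.
Since γ² = 1 + (βγ)² = 120.028, γ = √120.028 = 10.9557, and β = (βγ)/γ = 10.91/10.9557 = 0.996.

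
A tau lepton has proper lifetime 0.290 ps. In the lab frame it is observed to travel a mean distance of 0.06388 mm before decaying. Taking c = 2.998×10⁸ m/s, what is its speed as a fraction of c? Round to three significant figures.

Lab distance = (lab lifetime)·v = γτ·βc, so βγ = d/(cτ) = 6.388×10^-5/(2.998×10⁸ × 2.900×10^-13) = 0.73474.
With βγ = 0.73474: γ² = 1 + (βγ)² = 1.539843, and β = (βγ)/γ = 0.73474/1.2409 = 0.592.

0.592c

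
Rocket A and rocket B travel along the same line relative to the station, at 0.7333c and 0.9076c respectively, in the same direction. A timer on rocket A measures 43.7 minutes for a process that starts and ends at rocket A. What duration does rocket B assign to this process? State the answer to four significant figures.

Transform rocket A's velocity into rocket B's frame: (0.7333 − 0.9076)/(1 − 0.7333·0.9076) = −0.1743/0.33445692, so the relative speed is 0.52114c.
At |u| = 0.52114c, γ = (1 − 0.271587)^(−1/2) = 1.1717.
Rocket A's interval is proper; time dilation gives Δt_B = γΔτ = 1.1717 × 43.7 minutes = 51.20 minutes.

51.20 minutes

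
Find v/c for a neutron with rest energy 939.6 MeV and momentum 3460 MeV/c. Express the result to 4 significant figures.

0.9650

pc/(mc²) = 3460/939.6 = 3.6824 = βγ = β/√(1−β²).
So β² = x²/(1 + x²) with x = 3.6824: x² = 13.5601, β² = 13.5601/14.5601 = 0.931319, β = 0.9650.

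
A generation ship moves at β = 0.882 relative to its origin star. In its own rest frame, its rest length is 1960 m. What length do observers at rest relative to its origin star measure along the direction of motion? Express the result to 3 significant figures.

γ = 1/√(1 − β²) = 1/√(1 − 0.777924) = 1/√0.222076 = 1/0.471249 = 2.122.
Length contraction: L = L₀/γ = 1960/2.122 = 924 m.

924 m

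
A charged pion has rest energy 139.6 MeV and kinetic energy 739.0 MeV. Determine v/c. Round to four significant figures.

0.9873

K = (γ−1)mc², so γ = 1 + 739.0/139.6 = 6.2937.
Then v/c = √(1 − γ⁻²) = √(1 − 0.0252457) = √0.9747543 = 0.9873.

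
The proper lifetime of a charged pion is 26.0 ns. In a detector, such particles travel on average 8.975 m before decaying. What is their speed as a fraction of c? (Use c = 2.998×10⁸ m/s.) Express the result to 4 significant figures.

Let x = d/(cτ) = 8.975 m / (2.998×10⁸ m/s × 2.600×10^-8 s) = 1.1514. Since d = βγcτ, x = βγ = β/√(1−β²).
Solving: β² = x²/(1+x²) = 1.32572/2.32572 = 0.570026, so β = 0.7550.

0.7550c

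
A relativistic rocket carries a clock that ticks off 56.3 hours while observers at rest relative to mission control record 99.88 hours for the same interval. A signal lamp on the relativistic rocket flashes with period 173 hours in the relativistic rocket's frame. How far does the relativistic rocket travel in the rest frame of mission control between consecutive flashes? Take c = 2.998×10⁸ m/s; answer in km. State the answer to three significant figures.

2.74×10^11 km

γ = Δt/Δτ = 99.88/56.3 = 1.77407.
β = √(1 − 1/γ²) = 0.826. Lab-frame period = γτ = 1.77407×173 hours = 306.91 hours. Distance = βc × γτ = 0.826 × 2.998×10⁸ m/s × 1104876 s = 2.7361×10^14 m = 2.74×10^11 km.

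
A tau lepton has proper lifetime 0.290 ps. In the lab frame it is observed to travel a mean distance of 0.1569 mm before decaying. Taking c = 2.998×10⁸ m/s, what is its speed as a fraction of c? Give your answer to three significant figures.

0.875c

Lab distance = (lab lifetime)·v = γτ·βc, so βγ = d/(cτ) = 1.569×10^-4/(2.998×10⁸ × 2.900×10^-13) = 1.8047.
With βγ = 1.8047: γ² = 1 + (βγ)² = 4.25694, and β = (βγ)/γ = 1.8047/2.06324 = 0.875.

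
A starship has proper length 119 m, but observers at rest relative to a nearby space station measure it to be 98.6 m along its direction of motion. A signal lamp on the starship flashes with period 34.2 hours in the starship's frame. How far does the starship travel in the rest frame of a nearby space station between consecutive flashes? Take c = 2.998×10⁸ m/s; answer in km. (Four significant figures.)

2.494×10^10 km

γ = L₀/L = 119/98.6 = 1.2069.
β = √(1 − 1/γ²) = 0.55989. Lab-frame period = γτ = 1.2069×34.2 hours = 41.276 hours. Distance = βc × γτ = 0.55989 × 2.998×10⁸ m/s × 148593.6 s = 2.4942×10^13 m = 2.494×10^10 km.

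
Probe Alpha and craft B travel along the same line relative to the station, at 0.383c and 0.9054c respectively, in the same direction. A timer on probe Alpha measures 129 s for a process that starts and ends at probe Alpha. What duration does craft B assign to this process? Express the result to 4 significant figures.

214.9 s

The velocity of probe Alpha relative to craft B is (0.383 − 0.9054)c / (1 − 0.383×0.9054) = −0.79972c; relative speed 0.79972c.
γ for this relative speed: γ = 1/√(1 − 0.639552) = 1.6656.
The clock on probe Alpha records proper time, so craft B measures Δt = γΔτ = 1.6656 × 129 = 214.9 s.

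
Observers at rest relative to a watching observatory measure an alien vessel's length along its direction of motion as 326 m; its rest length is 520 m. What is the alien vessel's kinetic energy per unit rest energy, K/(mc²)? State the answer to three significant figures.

From L = L₀/γ: γ = 520/326 = 1.59509.
Since K = (γ−1)mc², K/(mc²) = 1.59509 − 1 = 0.595.

0.595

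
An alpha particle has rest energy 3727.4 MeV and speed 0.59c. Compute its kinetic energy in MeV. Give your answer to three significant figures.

With β = 0.59, γ = 1/√(1 − 0.59²) = 1/√0.6519 = 1.23854.
Kinetic energy: K = (γ − 1)mc² = (1.23854 − 1) × 3727.4 MeV = 0.23854 × 3727.4 = 889 MeV.

889 MeV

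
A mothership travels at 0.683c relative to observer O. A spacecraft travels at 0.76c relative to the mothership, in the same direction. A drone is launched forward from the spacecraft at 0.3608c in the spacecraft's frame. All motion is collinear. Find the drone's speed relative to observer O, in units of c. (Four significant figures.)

0.9762c

Apply u = (u'+v)/(1+u'v) twice. Drone in the mothership frame: (0.3608+0.76)/(1+0.3608·0.76) = 1.1208/1.274208 = 0.87961c.
That velocity, transformed to the rest frame of observer O: (0.87961+0.683)/(1+0.87961·0.683) = 1.56261/1.60077363 = 0.97616c.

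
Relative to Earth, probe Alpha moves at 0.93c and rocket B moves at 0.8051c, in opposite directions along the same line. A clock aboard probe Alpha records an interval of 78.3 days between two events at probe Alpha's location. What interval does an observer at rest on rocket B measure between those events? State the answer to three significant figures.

628 days

Speed of probe Alpha in rocket B's frame: u = (v_A + v_B)/(1 + v_A v_B/c²) = (0.93 + 0.8051)/(1 + 0.93×0.8051) = 1.7351/1.748743 = 0.9922; |u| = 0.9922c.
At |u| = 0.9922c, γ = (1 − 0.984461)^(−1/2) = 8.0221.
The clock on probe Alpha records proper time, so rocket B measures Δt = γΔτ = 8.0221 × 78.3 = 628 days.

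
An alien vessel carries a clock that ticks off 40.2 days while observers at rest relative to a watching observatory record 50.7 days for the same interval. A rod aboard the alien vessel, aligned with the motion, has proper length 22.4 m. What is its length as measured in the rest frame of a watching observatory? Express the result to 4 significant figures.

17.76 m

The time-dilation ratio gives γ = 50.7/40.2 = 1.26119.
The rod contracts by the same γ: 22.4 m / 1.26119 = 17.76 m.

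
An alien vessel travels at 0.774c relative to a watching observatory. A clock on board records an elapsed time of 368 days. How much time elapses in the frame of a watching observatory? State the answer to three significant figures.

With β = 0.774, γ = 1/√(1 − 0.774²) = 1/√0.400924 = 1.5793.
The onboard clock measures proper time, so the interval in the rest frame of a watching observatory is dilated: Δt = γ·Δτ = 1.5793 × 368 days = 581 days.

581 days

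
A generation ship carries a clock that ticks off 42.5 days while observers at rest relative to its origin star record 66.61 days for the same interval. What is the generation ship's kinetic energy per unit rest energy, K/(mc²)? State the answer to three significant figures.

From Δt = γΔτ: γ = 66.61/42.5 = 1.56729.
K/(mc²) = γ − 1 = 1.56729 − 1 = 0.567.

0.567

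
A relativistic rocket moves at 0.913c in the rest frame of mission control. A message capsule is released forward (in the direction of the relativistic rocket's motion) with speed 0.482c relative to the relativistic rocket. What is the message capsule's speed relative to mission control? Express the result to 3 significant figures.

0.969c

In units of c, u = (u' + v)/(1 + u'v) with u' = 0.482 and v = 0.913.
Numerator: 0.482 + 0.913 = 1.395. Denominator: 1 + (0.482)(0.913) = 1.440066.
u = 1.395/1.440066 = 0.96871, so the speed is 0.969c.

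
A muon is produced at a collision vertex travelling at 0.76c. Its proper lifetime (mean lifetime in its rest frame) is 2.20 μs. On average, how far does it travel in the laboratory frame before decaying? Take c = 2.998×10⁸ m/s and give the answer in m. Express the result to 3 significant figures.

Lorentz factor: γ = (1 − 0.5776)^(−1/2) = 1.5386.
Lab-frame lifetime: Δt = γτ = 1.5386 × 2.20 μs = 3.3849 μs.
Distance: d = vΔt = 0.76 × 2.998×10⁸ m/s × 3.3849×10^-6 s = 771 m.

771 m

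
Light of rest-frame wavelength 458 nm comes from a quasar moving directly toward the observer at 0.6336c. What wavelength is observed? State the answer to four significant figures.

Relativistic Doppler for wavelength: λ_obs = λ_src · √((1−β)/(1+β)).
With β = 0.6336: factor = √(0.3664/1.6336) = 0.47359.
λ_obs = 458 × 0.47359 = 216.9 nm.

216.9 nm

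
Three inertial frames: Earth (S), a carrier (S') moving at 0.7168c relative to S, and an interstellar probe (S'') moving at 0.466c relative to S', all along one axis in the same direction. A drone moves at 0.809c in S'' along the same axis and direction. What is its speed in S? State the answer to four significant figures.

0.9874c

First combine the drone and interstellar probe (S''→S'): u₁ = (0.809 + 0.466)/(1 + 0.809×0.466) = 1.275/1.376994 = 0.92593.
Then combine with the carrier (S'→S): u = (0.92593 + 0.7168)/(1 + 0.92593×0.7168) = 1.64273/1.663706624 = 0.98739.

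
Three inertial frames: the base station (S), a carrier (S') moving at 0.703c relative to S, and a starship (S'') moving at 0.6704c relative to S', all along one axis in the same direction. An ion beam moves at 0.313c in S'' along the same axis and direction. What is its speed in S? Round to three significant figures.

Apply u = (u'+v)/(1+u'v) twice. Ion beam in the carrier frame: (0.313+0.6704)/(1+0.313·0.6704) = 0.9834/1.2098352 = 0.81284c.
That velocity, transformed to the rest frame of the base station: (0.81284+0.703)/(1+0.81284·0.703) = 1.51584/1.57142652 = 0.96463c.

0.965c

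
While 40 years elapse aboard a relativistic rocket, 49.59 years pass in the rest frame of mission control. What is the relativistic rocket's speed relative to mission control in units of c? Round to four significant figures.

γ = Δt/Δτ = 49.59/40 = 1.2398.
β = √(1 − 1/γ²) = √(1 − 0.650574) = √0.349426 = 0.5911.

0.5911c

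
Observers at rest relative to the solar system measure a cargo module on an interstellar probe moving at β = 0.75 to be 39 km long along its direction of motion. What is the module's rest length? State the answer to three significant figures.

59.0 km

γ = 1/√(1 − β²) = 1/√(1 − 0.5625) = 1/√0.4375 = 1/0.661438 = 1.5119.
Proper length: L₀ = γ·L = 1.5119 × 39 = 59.0 km.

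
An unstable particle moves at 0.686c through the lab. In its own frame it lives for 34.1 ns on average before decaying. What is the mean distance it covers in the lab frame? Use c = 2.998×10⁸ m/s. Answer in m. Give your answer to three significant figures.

9.64 m

γ = 1/√(1 − β²) = 1/√(1 − 0.470596) = 1/√0.529404 = 1/0.727602 = 1.3744.
Lab-frame lifetime: Δt = γτ = 1.3744 × 34.1 ns = 46.867 ns.
Distance: d = vΔt = 0.686 × 2.998×10⁸ m/s × 4.6867×10^-8 s = 9.64 m.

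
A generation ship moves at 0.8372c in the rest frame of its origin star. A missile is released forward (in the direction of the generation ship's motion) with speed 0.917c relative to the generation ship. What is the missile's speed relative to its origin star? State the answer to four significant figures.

0.9924c

In units of c, u = (u' + v)/(1 + u'v) with u' = 0.917 and v = 0.8372.
Numerator: 0.917 + 0.8372 = 1.7542. Denominator: 1 + (0.917)(0.8372) = 1.7677124.
u = 1.7542/1.7677124 = 0.99236, so the speed is 0.9924c.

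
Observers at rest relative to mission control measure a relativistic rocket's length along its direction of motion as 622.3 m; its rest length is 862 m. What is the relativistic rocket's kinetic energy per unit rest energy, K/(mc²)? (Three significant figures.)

Length contraction gives γ = L₀/L = 862/622.3 = 1.38518.
K/(mc²) = γ − 1 = 1.38518 − 1 = 0.385.

0.385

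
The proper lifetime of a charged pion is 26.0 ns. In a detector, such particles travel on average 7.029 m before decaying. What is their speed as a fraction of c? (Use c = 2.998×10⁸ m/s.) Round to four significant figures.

0.6697c

Let x = d/(cτ) = 7.029 m / (2.998×10⁸ m/s × 2.600×10^-8 s) = 0.90176. Since d = βγcτ, x = βγ = β/√(1−β²).
Solving: β² = x²/(1+x²) = 0.813171/1.813171 = 0.44848, so β = 0.6697.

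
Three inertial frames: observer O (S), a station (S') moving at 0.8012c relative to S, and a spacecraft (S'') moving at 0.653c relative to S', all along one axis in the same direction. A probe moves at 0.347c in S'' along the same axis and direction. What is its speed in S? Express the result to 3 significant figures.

First combine the probe and spacecraft (S''→S'): u₁ = (0.347 + 0.653)/(1 + 0.347×0.653) = 1/1.226591 = 0.81527.
Then combine with the station (S'→S): u = (0.81527 + 0.8012)/(1 + 0.81527×0.8012) = 1.61647/1.653194324 = 0.97779.

0.978c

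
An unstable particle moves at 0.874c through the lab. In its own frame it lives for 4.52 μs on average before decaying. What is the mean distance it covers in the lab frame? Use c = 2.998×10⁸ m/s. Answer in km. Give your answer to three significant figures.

2.44 km

Lorentz factor: γ = (1 − 0.763876)^(−1/2) = 2.0579.
Lab-frame lifetime: Δt = γτ = 2.0579 × 4.52 μs = 9.3017 μs.
Distance: d = vΔt = 0.874 × 2.998×10⁸ m/s × 9.3017×10^-6 s = 2440 m = 2.44 km.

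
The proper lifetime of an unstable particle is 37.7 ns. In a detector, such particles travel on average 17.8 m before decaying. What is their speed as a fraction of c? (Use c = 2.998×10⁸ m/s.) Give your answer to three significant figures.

0.844c

Lab distance = (lab lifetime)·v = γτ·βc, so βγ = d/(cτ) = 17.80/(2.998×10⁸ × 3.770×10^-8) = 1.5749.
With βγ = 1.5749: γ² = 1 + (βγ)² = 3.48031, and β = (βγ)/γ = 1.5749/1.86556 = 0.844.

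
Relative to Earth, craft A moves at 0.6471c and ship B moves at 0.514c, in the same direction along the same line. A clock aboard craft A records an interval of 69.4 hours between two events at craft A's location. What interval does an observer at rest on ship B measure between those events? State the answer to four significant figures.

70.82 hours

The velocity of craft A relative to ship B is (0.6471 − 0.514)c / (1 − 0.6471×0.514) = 0.19943c; relative speed 0.19943c.
At |u| = 0.19943c, γ = (1 − 0.0397723)^(−1/2) = 1.0205.
Craft A's interval is proper; time dilation gives Δt_B = γΔτ = 1.0205 × 69.4 hours = 70.82 hours.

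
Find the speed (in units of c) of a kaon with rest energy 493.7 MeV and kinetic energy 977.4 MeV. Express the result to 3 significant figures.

γ = 1 + K/(mc²) = 1 + 977.4/493.7 = 2.9797.
β = √(1 − 1/γ²) = √(1 − 0.11263) = √0.88737 = 0.942.

0.942c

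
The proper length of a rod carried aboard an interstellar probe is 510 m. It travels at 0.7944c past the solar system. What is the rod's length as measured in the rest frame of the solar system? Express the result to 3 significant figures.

310 m

β² = 0.63107136, so γ = 1/√0.36892864 = 1.6464.
Length contraction: L = L₀/γ = 510/1.6464 = 310 m.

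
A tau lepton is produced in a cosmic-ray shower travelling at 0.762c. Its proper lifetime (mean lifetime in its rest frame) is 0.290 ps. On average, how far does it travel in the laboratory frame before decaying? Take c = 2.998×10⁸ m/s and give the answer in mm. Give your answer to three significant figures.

With β = 0.762, γ = 1/√(1 − 0.762²) = 1/√0.419356 = 1.5442.
Lab-frame lifetime: Δt = γτ = 1.5442 × 0.290 ps = 0.44782 ps.
Distance: d = vΔt = 0.762 × 2.998×10⁸ m/s × 4.4782×10^-13 s = 1.02×10^-4 m = 0.102 mm.

0.102 mm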